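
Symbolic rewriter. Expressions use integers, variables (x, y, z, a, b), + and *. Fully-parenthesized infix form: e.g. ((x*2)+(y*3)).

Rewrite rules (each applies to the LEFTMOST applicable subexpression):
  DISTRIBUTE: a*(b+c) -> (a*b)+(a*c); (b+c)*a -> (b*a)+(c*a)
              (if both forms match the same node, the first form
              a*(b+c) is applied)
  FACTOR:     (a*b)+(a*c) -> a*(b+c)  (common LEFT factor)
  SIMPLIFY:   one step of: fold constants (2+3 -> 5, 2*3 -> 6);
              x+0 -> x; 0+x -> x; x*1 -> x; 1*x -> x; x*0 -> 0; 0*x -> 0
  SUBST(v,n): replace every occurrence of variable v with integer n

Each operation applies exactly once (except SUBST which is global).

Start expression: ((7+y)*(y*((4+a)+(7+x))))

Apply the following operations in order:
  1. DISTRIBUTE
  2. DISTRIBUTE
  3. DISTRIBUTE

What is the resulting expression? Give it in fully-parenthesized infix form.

Start: ((7+y)*(y*((4+a)+(7+x))))
Apply DISTRIBUTE at root (target: ((7+y)*(y*((4+a)+(7+x))))): ((7+y)*(y*((4+a)+(7+x)))) -> ((7*(y*((4+a)+(7+x))))+(y*(y*((4+a)+(7+x)))))
Apply DISTRIBUTE at LR (target: (y*((4+a)+(7+x)))): ((7*(y*((4+a)+(7+x))))+(y*(y*((4+a)+(7+x))))) -> ((7*((y*(4+a))+(y*(7+x))))+(y*(y*((4+a)+(7+x)))))
Apply DISTRIBUTE at L (target: (7*((y*(4+a))+(y*(7+x))))): ((7*((y*(4+a))+(y*(7+x))))+(y*(y*((4+a)+(7+x))))) -> (((7*(y*(4+a)))+(7*(y*(7+x))))+(y*(y*((4+a)+(7+x)))))

Answer: (((7*(y*(4+a)))+(7*(y*(7+x))))+(y*(y*((4+a)+(7+x)))))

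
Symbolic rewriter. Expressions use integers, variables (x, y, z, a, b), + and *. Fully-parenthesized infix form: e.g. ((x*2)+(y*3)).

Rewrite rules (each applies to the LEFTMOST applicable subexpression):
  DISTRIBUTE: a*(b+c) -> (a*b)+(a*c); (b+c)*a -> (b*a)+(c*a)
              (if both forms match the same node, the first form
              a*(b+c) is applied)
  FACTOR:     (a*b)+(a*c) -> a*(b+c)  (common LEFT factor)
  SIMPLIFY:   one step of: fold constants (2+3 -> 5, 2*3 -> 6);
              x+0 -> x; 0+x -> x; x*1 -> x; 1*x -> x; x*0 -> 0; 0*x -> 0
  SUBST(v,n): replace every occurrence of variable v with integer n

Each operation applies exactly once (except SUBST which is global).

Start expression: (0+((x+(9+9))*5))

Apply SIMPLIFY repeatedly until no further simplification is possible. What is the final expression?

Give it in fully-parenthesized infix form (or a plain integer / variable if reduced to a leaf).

Start: (0+((x+(9+9))*5))
Step 1: at root: (0+((x+(9+9))*5)) -> ((x+(9+9))*5); overall: (0+((x+(9+9))*5)) -> ((x+(9+9))*5)
Step 2: at LR: (9+9) -> 18; overall: ((x+(9+9))*5) -> ((x+18)*5)
Fixed point: ((x+18)*5)

Answer: ((x+18)*5)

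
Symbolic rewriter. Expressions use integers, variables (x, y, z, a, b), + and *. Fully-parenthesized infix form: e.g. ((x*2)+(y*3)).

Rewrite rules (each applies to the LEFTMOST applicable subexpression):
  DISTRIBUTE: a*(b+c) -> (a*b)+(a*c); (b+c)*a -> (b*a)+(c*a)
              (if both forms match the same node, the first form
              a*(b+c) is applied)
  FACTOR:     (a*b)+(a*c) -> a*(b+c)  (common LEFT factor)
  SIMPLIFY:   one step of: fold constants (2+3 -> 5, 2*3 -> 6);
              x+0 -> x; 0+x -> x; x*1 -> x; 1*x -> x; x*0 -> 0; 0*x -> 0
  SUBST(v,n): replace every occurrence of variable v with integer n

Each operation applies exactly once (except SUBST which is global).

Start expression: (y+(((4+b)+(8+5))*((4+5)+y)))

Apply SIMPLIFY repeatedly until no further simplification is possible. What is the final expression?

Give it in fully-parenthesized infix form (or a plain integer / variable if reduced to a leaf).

Answer: (y+(((4+b)+13)*(9+y)))

Derivation:
Start: (y+(((4+b)+(8+5))*((4+5)+y)))
Step 1: at RLR: (8+5) -> 13; overall: (y+(((4+b)+(8+5))*((4+5)+y))) -> (y+(((4+b)+13)*((4+5)+y)))
Step 2: at RRL: (4+5) -> 9; overall: (y+(((4+b)+13)*((4+5)+y))) -> (y+(((4+b)+13)*(9+y)))
Fixed point: (y+(((4+b)+13)*(9+y)))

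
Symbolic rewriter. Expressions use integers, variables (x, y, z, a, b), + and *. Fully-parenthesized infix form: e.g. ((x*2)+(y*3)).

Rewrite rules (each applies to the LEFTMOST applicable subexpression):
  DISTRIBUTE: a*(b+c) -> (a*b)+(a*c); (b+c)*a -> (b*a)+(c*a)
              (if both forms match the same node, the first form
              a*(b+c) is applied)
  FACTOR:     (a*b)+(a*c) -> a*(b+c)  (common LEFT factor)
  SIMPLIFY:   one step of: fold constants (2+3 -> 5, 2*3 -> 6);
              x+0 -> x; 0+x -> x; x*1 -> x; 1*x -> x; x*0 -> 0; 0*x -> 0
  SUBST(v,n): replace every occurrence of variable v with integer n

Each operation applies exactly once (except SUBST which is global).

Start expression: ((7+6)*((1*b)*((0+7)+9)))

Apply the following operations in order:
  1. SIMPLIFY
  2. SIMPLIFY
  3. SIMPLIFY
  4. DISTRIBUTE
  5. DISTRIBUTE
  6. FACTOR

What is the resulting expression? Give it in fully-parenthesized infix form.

Start: ((7+6)*((1*b)*((0+7)+9)))
Apply SIMPLIFY at L (target: (7+6)): ((7+6)*((1*b)*((0+7)+9))) -> (13*((1*b)*((0+7)+9)))
Apply SIMPLIFY at RL (target: (1*b)): (13*((1*b)*((0+7)+9))) -> (13*(b*((0+7)+9)))
Apply SIMPLIFY at RRL (target: (0+7)): (13*(b*((0+7)+9))) -> (13*(b*(7+9)))
Apply DISTRIBUTE at R (target: (b*(7+9))): (13*(b*(7+9))) -> (13*((b*7)+(b*9)))
Apply DISTRIBUTE at root (target: (13*((b*7)+(b*9)))): (13*((b*7)+(b*9))) -> ((13*(b*7))+(13*(b*9)))
Apply FACTOR at root (target: ((13*(b*7))+(13*(b*9)))): ((13*(b*7))+(13*(b*9))) -> (13*((b*7)+(b*9)))

Answer: (13*((b*7)+(b*9)))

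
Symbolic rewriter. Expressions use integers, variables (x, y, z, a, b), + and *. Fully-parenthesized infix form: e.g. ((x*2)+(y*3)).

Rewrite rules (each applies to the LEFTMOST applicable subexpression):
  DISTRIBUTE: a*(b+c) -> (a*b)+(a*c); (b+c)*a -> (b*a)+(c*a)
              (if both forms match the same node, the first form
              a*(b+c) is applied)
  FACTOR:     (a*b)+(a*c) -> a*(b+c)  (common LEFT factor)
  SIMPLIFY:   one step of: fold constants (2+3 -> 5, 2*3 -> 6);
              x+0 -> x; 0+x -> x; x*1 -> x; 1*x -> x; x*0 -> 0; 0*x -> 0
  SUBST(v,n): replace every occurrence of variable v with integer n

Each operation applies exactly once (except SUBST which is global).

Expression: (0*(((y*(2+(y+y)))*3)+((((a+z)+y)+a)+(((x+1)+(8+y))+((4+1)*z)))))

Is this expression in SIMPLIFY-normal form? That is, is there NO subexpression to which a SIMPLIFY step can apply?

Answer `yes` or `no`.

Answer: no

Derivation:
Expression: (0*(((y*(2+(y+y)))*3)+((((a+z)+y)+a)+(((x+1)+(8+y))+((4+1)*z)))))
Scanning for simplifiable subexpressions (pre-order)...
  at root: (0*(((y*(2+(y+y)))*3)+((((a+z)+y)+a)+(((x+1)+(8+y))+((4+1)*z))))) (SIMPLIFIABLE)
  at R: (((y*(2+(y+y)))*3)+((((a+z)+y)+a)+(((x+1)+(8+y))+((4+1)*z)))) (not simplifiable)
  at RL: ((y*(2+(y+y)))*3) (not simplifiable)
  at RLL: (y*(2+(y+y))) (not simplifiable)
  at RLLR: (2+(y+y)) (not simplifiable)
  at RLLRR: (y+y) (not simplifiable)
  at RR: ((((a+z)+y)+a)+(((x+1)+(8+y))+((4+1)*z))) (not simplifiable)
  at RRL: (((a+z)+y)+a) (not simplifiable)
  at RRLL: ((a+z)+y) (not simplifiable)
  at RRLLL: (a+z) (not simplifiable)
  at RRR: (((x+1)+(8+y))+((4+1)*z)) (not simplifiable)
  at RRRL: ((x+1)+(8+y)) (not simplifiable)
  at RRRLL: (x+1) (not simplifiable)
  at RRRLR: (8+y) (not simplifiable)
  at RRRR: ((4+1)*z) (not simplifiable)
  at RRRRL: (4+1) (SIMPLIFIABLE)
Found simplifiable subexpr at path root: (0*(((y*(2+(y+y)))*3)+((((a+z)+y)+a)+(((x+1)+(8+y))+((4+1)*z)))))
One SIMPLIFY step would give: 0
-> NOT in normal form.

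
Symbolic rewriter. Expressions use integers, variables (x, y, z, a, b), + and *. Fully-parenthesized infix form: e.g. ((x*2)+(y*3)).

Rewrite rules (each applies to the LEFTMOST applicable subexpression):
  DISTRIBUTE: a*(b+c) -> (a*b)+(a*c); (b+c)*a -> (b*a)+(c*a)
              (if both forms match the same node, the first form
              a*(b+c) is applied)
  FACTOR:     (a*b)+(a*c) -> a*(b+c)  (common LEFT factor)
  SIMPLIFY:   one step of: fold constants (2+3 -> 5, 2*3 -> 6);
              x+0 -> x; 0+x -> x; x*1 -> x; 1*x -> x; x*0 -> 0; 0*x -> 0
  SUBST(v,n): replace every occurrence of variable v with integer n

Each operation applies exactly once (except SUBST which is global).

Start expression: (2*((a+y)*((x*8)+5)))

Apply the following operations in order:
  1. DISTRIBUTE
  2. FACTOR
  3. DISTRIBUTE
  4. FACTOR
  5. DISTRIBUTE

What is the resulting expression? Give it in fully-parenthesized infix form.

Answer: (2*(((a+y)*(x*8))+((a+y)*5)))

Derivation:
Start: (2*((a+y)*((x*8)+5)))
Apply DISTRIBUTE at R (target: ((a+y)*((x*8)+5))): (2*((a+y)*((x*8)+5))) -> (2*(((a+y)*(x*8))+((a+y)*5)))
Apply FACTOR at R (target: (((a+y)*(x*8))+((a+y)*5))): (2*(((a+y)*(x*8))+((a+y)*5))) -> (2*((a+y)*((x*8)+5)))
Apply DISTRIBUTE at R (target: ((a+y)*((x*8)+5))): (2*((a+y)*((x*8)+5))) -> (2*(((a+y)*(x*8))+((a+y)*5)))
Apply FACTOR at R (target: (((a+y)*(x*8))+((a+y)*5))): (2*(((a+y)*(x*8))+((a+y)*5))) -> (2*((a+y)*((x*8)+5)))
Apply DISTRIBUTE at R (target: ((a+y)*((x*8)+5))): (2*((a+y)*((x*8)+5))) -> (2*(((a+y)*(x*8))+((a+y)*5)))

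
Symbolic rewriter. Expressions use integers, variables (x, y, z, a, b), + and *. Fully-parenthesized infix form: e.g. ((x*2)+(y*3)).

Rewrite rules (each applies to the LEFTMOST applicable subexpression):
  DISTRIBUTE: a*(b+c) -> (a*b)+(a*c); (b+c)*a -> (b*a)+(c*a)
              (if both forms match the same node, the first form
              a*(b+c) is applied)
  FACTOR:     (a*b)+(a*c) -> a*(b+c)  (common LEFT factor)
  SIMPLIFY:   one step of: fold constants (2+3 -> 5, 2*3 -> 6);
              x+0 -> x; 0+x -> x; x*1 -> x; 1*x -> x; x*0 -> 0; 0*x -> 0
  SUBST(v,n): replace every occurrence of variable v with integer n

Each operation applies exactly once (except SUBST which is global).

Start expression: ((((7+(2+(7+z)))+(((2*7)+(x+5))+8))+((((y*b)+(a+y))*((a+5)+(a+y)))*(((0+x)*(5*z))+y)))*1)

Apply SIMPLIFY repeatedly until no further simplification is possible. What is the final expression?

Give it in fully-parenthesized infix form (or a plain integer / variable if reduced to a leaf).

Answer: (((7+(2+(7+z)))+((14+(x+5))+8))+((((y*b)+(a+y))*((a+5)+(a+y)))*((x*(5*z))+y)))

Derivation:
Start: ((((7+(2+(7+z)))+(((2*7)+(x+5))+8))+((((y*b)+(a+y))*((a+5)+(a+y)))*(((0+x)*(5*z))+y)))*1)
Step 1: at root: ((((7+(2+(7+z)))+(((2*7)+(x+5))+8))+((((y*b)+(a+y))*((a+5)+(a+y)))*(((0+x)*(5*z))+y)))*1) -> (((7+(2+(7+z)))+(((2*7)+(x+5))+8))+((((y*b)+(a+y))*((a+5)+(a+y)))*(((0+x)*(5*z))+y))); overall: ((((7+(2+(7+z)))+(((2*7)+(x+5))+8))+((((y*b)+(a+y))*((a+5)+(a+y)))*(((0+x)*(5*z))+y)))*1) -> (((7+(2+(7+z)))+(((2*7)+(x+5))+8))+((((y*b)+(a+y))*((a+5)+(a+y)))*(((0+x)*(5*z))+y)))
Step 2: at LRLL: (2*7) -> 14; overall: (((7+(2+(7+z)))+(((2*7)+(x+5))+8))+((((y*b)+(a+y))*((a+5)+(a+y)))*(((0+x)*(5*z))+y))) -> (((7+(2+(7+z)))+((14+(x+5))+8))+((((y*b)+(a+y))*((a+5)+(a+y)))*(((0+x)*(5*z))+y)))
Step 3: at RRLL: (0+x) -> x; overall: (((7+(2+(7+z)))+((14+(x+5))+8))+((((y*b)+(a+y))*((a+5)+(a+y)))*(((0+x)*(5*z))+y))) -> (((7+(2+(7+z)))+((14+(x+5))+8))+((((y*b)+(a+y))*((a+5)+(a+y)))*((x*(5*z))+y)))
Fixed point: (((7+(2+(7+z)))+((14+(x+5))+8))+((((y*b)+(a+y))*((a+5)+(a+y)))*((x*(5*z))+y)))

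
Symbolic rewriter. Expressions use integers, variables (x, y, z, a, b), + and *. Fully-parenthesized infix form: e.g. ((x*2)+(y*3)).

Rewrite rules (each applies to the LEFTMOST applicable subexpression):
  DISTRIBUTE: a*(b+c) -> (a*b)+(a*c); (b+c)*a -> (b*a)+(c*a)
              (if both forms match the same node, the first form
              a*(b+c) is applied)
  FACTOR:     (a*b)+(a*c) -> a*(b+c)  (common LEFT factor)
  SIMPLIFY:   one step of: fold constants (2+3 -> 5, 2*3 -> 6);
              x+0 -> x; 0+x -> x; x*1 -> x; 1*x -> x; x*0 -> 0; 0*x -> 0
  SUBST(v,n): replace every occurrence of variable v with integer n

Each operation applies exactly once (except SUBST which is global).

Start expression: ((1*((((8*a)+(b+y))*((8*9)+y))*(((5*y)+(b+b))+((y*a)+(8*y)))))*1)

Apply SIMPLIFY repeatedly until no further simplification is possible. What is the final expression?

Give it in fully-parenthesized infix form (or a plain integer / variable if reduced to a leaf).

Start: ((1*((((8*a)+(b+y))*((8*9)+y))*(((5*y)+(b+b))+((y*a)+(8*y)))))*1)
Step 1: at root: ((1*((((8*a)+(b+y))*((8*9)+y))*(((5*y)+(b+b))+((y*a)+(8*y)))))*1) -> (1*((((8*a)+(b+y))*((8*9)+y))*(((5*y)+(b+b))+((y*a)+(8*y))))); overall: ((1*((((8*a)+(b+y))*((8*9)+y))*(((5*y)+(b+b))+((y*a)+(8*y)))))*1) -> (1*((((8*a)+(b+y))*((8*9)+y))*(((5*y)+(b+b))+((y*a)+(8*y)))))
Step 2: at root: (1*((((8*a)+(b+y))*((8*9)+y))*(((5*y)+(b+b))+((y*a)+(8*y))))) -> ((((8*a)+(b+y))*((8*9)+y))*(((5*y)+(b+b))+((y*a)+(8*y)))); overall: (1*((((8*a)+(b+y))*((8*9)+y))*(((5*y)+(b+b))+((y*a)+(8*y))))) -> ((((8*a)+(b+y))*((8*9)+y))*(((5*y)+(b+b))+((y*a)+(8*y))))
Step 3: at LRL: (8*9) -> 72; overall: ((((8*a)+(b+y))*((8*9)+y))*(((5*y)+(b+b))+((y*a)+(8*y)))) -> ((((8*a)+(b+y))*(72+y))*(((5*y)+(b+b))+((y*a)+(8*y))))
Fixed point: ((((8*a)+(b+y))*(72+y))*(((5*y)+(b+b))+((y*a)+(8*y))))

Answer: ((((8*a)+(b+y))*(72+y))*(((5*y)+(b+b))+((y*a)+(8*y))))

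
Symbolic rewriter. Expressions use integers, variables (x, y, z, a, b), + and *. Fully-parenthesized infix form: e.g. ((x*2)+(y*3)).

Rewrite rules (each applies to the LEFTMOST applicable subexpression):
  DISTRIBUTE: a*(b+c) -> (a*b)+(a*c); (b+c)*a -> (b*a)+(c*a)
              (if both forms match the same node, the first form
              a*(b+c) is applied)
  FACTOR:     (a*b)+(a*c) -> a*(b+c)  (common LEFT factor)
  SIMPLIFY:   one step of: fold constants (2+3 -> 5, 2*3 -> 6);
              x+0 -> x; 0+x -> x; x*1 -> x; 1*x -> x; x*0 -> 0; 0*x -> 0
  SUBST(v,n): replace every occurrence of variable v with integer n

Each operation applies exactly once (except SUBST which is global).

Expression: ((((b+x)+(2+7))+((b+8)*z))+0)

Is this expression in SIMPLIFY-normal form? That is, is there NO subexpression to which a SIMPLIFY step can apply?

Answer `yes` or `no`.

Answer: no

Derivation:
Expression: ((((b+x)+(2+7))+((b+8)*z))+0)
Scanning for simplifiable subexpressions (pre-order)...
  at root: ((((b+x)+(2+7))+((b+8)*z))+0) (SIMPLIFIABLE)
  at L: (((b+x)+(2+7))+((b+8)*z)) (not simplifiable)
  at LL: ((b+x)+(2+7)) (not simplifiable)
  at LLL: (b+x) (not simplifiable)
  at LLR: (2+7) (SIMPLIFIABLE)
  at LR: ((b+8)*z) (not simplifiable)
  at LRL: (b+8) (not simplifiable)
Found simplifiable subexpr at path root: ((((b+x)+(2+7))+((b+8)*z))+0)
One SIMPLIFY step would give: (((b+x)+(2+7))+((b+8)*z))
-> NOT in normal form.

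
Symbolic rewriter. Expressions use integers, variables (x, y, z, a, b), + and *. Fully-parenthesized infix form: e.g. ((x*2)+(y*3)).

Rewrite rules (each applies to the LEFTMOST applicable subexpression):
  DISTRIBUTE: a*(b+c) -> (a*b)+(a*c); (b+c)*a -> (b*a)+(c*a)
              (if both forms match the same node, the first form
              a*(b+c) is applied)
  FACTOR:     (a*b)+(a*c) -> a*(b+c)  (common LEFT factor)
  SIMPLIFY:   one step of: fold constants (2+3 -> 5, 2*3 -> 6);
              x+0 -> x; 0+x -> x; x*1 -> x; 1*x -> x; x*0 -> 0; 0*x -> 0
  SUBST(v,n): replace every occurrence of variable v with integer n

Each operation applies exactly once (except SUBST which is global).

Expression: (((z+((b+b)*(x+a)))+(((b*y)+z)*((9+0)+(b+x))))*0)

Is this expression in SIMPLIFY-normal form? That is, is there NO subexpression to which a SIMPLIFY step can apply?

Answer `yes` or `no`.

Expression: (((z+((b+b)*(x+a)))+(((b*y)+z)*((9+0)+(b+x))))*0)
Scanning for simplifiable subexpressions (pre-order)...
  at root: (((z+((b+b)*(x+a)))+(((b*y)+z)*((9+0)+(b+x))))*0) (SIMPLIFIABLE)
  at L: ((z+((b+b)*(x+a)))+(((b*y)+z)*((9+0)+(b+x)))) (not simplifiable)
  at LL: (z+((b+b)*(x+a))) (not simplifiable)
  at LLR: ((b+b)*(x+a)) (not simplifiable)
  at LLRL: (b+b) (not simplifiable)
  at LLRR: (x+a) (not simplifiable)
  at LR: (((b*y)+z)*((9+0)+(b+x))) (not simplifiable)
  at LRL: ((b*y)+z) (not simplifiable)
  at LRLL: (b*y) (not simplifiable)
  at LRR: ((9+0)+(b+x)) (not simplifiable)
  at LRRL: (9+0) (SIMPLIFIABLE)
  at LRRR: (b+x) (not simplifiable)
Found simplifiable subexpr at path root: (((z+((b+b)*(x+a)))+(((b*y)+z)*((9+0)+(b+x))))*0)
One SIMPLIFY step would give: 0
-> NOT in normal form.

Answer: no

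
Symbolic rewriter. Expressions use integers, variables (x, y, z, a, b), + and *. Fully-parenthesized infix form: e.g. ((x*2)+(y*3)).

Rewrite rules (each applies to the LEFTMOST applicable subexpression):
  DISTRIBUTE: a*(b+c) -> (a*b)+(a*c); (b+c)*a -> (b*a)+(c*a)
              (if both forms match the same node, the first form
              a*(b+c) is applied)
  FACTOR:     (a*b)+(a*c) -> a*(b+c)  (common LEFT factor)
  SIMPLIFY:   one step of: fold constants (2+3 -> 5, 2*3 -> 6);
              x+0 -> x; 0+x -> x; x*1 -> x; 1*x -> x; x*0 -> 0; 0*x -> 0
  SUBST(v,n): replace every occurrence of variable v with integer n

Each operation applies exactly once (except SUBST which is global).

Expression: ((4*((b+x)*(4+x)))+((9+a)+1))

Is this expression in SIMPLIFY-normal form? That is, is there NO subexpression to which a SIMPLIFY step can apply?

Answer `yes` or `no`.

Expression: ((4*((b+x)*(4+x)))+((9+a)+1))
Scanning for simplifiable subexpressions (pre-order)...
  at root: ((4*((b+x)*(4+x)))+((9+a)+1)) (not simplifiable)
  at L: (4*((b+x)*(4+x))) (not simplifiable)
  at LR: ((b+x)*(4+x)) (not simplifiable)
  at LRL: (b+x) (not simplifiable)
  at LRR: (4+x) (not simplifiable)
  at R: ((9+a)+1) (not simplifiable)
  at RL: (9+a) (not simplifiable)
Result: no simplifiable subexpression found -> normal form.

Answer: yes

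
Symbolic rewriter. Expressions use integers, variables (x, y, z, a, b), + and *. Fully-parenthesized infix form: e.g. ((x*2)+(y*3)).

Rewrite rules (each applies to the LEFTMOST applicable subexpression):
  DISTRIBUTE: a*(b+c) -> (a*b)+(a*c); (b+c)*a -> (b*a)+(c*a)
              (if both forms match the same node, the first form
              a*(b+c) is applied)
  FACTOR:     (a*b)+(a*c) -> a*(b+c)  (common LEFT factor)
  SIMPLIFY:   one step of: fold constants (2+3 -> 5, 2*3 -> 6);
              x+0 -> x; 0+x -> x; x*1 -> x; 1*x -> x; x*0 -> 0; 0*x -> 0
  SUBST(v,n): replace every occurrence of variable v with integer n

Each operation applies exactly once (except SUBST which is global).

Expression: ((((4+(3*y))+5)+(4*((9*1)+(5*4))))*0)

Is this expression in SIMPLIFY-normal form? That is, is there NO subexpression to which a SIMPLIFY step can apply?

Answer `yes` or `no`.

Expression: ((((4+(3*y))+5)+(4*((9*1)+(5*4))))*0)
Scanning for simplifiable subexpressions (pre-order)...
  at root: ((((4+(3*y))+5)+(4*((9*1)+(5*4))))*0) (SIMPLIFIABLE)
  at L: (((4+(3*y))+5)+(4*((9*1)+(5*4)))) (not simplifiable)
  at LL: ((4+(3*y))+5) (not simplifiable)
  at LLL: (4+(3*y)) (not simplifiable)
  at LLLR: (3*y) (not simplifiable)
  at LR: (4*((9*1)+(5*4))) (not simplifiable)
  at LRR: ((9*1)+(5*4)) (not simplifiable)
  at LRRL: (9*1) (SIMPLIFIABLE)
  at LRRR: (5*4) (SIMPLIFIABLE)
Found simplifiable subexpr at path root: ((((4+(3*y))+5)+(4*((9*1)+(5*4))))*0)
One SIMPLIFY step would give: 0
-> NOT in normal form.

Answer: no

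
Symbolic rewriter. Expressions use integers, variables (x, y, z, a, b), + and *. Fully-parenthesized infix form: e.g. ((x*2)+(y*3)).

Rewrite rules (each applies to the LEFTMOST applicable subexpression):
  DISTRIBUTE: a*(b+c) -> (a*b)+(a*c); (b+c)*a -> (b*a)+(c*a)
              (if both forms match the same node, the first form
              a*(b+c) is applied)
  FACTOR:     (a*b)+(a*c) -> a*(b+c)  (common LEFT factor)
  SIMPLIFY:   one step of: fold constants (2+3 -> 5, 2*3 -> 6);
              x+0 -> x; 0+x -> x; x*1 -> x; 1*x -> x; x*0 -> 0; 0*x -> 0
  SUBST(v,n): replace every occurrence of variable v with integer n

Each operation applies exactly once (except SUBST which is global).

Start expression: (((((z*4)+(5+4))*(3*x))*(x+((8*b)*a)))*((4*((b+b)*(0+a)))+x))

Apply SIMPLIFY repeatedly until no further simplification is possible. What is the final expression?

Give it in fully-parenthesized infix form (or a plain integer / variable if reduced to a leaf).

Answer: (((((z*4)+9)*(3*x))*(x+((8*b)*a)))*((4*((b+b)*a))+x))

Derivation:
Start: (((((z*4)+(5+4))*(3*x))*(x+((8*b)*a)))*((4*((b+b)*(0+a)))+x))
Step 1: at LLLR: (5+4) -> 9; overall: (((((z*4)+(5+4))*(3*x))*(x+((8*b)*a)))*((4*((b+b)*(0+a)))+x)) -> (((((z*4)+9)*(3*x))*(x+((8*b)*a)))*((4*((b+b)*(0+a)))+x))
Step 2: at RLRR: (0+a) -> a; overall: (((((z*4)+9)*(3*x))*(x+((8*b)*a)))*((4*((b+b)*(0+a)))+x)) -> (((((z*4)+9)*(3*x))*(x+((8*b)*a)))*((4*((b+b)*a))+x))
Fixed point: (((((z*4)+9)*(3*x))*(x+((8*b)*a)))*((4*((b+b)*a))+x))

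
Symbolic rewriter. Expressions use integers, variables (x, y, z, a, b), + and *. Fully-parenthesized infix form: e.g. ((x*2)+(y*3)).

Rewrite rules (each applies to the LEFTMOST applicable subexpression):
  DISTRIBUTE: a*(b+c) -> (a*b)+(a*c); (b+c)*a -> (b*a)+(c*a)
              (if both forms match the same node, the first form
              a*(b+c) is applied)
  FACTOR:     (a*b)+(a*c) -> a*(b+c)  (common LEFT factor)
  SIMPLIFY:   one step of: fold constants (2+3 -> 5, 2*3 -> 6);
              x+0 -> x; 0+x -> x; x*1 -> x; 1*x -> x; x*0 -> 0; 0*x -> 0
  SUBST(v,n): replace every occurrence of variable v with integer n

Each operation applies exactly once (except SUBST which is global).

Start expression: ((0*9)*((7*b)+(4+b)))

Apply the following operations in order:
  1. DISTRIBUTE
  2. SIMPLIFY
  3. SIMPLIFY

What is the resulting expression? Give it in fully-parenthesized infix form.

Answer: (0+((0*9)*(4+b)))

Derivation:
Start: ((0*9)*((7*b)+(4+b)))
Apply DISTRIBUTE at root (target: ((0*9)*((7*b)+(4+b)))): ((0*9)*((7*b)+(4+b))) -> (((0*9)*(7*b))+((0*9)*(4+b)))
Apply SIMPLIFY at LL (target: (0*9)): (((0*9)*(7*b))+((0*9)*(4+b))) -> ((0*(7*b))+((0*9)*(4+b)))
Apply SIMPLIFY at L (target: (0*(7*b))): ((0*(7*b))+((0*9)*(4+b))) -> (0+((0*9)*(4+b)))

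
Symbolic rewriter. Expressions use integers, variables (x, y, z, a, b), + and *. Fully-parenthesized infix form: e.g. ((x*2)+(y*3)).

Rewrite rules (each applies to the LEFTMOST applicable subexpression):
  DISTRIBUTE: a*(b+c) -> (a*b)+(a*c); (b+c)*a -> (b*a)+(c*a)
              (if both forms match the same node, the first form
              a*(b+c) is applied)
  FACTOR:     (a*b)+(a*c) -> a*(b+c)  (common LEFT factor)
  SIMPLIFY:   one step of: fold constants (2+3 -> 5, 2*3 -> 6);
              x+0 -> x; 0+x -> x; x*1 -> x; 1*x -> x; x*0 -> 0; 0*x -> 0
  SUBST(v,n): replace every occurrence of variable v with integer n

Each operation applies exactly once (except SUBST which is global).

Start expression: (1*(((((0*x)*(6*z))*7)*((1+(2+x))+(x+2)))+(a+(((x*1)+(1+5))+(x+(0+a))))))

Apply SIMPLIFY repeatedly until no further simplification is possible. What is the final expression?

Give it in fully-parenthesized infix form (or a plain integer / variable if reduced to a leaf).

Answer: (a+((x+6)+(x+a)))

Derivation:
Start: (1*(((((0*x)*(6*z))*7)*((1+(2+x))+(x+2)))+(a+(((x*1)+(1+5))+(x+(0+a))))))
Step 1: at root: (1*(((((0*x)*(6*z))*7)*((1+(2+x))+(x+2)))+(a+(((x*1)+(1+5))+(x+(0+a)))))) -> (((((0*x)*(6*z))*7)*((1+(2+x))+(x+2)))+(a+(((x*1)+(1+5))+(x+(0+a))))); overall: (1*(((((0*x)*(6*z))*7)*((1+(2+x))+(x+2)))+(a+(((x*1)+(1+5))+(x+(0+a)))))) -> (((((0*x)*(6*z))*7)*((1+(2+x))+(x+2)))+(a+(((x*1)+(1+5))+(x+(0+a)))))
Step 2: at LLLL: (0*x) -> 0; overall: (((((0*x)*(6*z))*7)*((1+(2+x))+(x+2)))+(a+(((x*1)+(1+5))+(x+(0+a))))) -> ((((0*(6*z))*7)*((1+(2+x))+(x+2)))+(a+(((x*1)+(1+5))+(x+(0+a)))))
Step 3: at LLL: (0*(6*z)) -> 0; overall: ((((0*(6*z))*7)*((1+(2+x))+(x+2)))+(a+(((x*1)+(1+5))+(x+(0+a))))) -> (((0*7)*((1+(2+x))+(x+2)))+(a+(((x*1)+(1+5))+(x+(0+a)))))
Step 4: at LL: (0*7) -> 0; overall: (((0*7)*((1+(2+x))+(x+2)))+(a+(((x*1)+(1+5))+(x+(0+a))))) -> ((0*((1+(2+x))+(x+2)))+(a+(((x*1)+(1+5))+(x+(0+a)))))
Step 5: at L: (0*((1+(2+x))+(x+2))) -> 0; overall: ((0*((1+(2+x))+(x+2)))+(a+(((x*1)+(1+5))+(x+(0+a))))) -> (0+(a+(((x*1)+(1+5))+(x+(0+a)))))
Step 6: at root: (0+(a+(((x*1)+(1+5))+(x+(0+a))))) -> (a+(((x*1)+(1+5))+(x+(0+a)))); overall: (0+(a+(((x*1)+(1+5))+(x+(0+a))))) -> (a+(((x*1)+(1+5))+(x+(0+a))))
Step 7: at RLL: (x*1) -> x; overall: (a+(((x*1)+(1+5))+(x+(0+a)))) -> (a+((x+(1+5))+(x+(0+a))))
Step 8: at RLR: (1+5) -> 6; overall: (a+((x+(1+5))+(x+(0+a)))) -> (a+((x+6)+(x+(0+a))))
Step 9: at RRR: (0+a) -> a; overall: (a+((x+6)+(x+(0+a)))) -> (a+((x+6)+(x+a)))
Fixed point: (a+((x+6)+(x+a)))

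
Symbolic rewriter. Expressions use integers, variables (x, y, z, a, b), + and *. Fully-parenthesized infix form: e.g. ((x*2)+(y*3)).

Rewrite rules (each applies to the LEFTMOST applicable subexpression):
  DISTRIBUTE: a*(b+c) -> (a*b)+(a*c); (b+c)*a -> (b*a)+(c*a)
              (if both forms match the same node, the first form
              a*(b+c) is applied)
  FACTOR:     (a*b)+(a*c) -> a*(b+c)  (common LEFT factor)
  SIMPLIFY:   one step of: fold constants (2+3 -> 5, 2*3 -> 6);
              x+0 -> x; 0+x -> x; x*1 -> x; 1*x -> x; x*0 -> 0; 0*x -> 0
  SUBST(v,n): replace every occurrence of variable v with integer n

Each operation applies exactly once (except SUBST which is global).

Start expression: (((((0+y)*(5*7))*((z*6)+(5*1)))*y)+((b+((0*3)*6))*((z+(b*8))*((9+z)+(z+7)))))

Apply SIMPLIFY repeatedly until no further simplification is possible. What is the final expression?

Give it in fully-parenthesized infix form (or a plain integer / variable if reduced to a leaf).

Answer: ((((y*35)*((z*6)+5))*y)+(b*((z+(b*8))*((9+z)+(z+7)))))

Derivation:
Start: (((((0+y)*(5*7))*((z*6)+(5*1)))*y)+((b+((0*3)*6))*((z+(b*8))*((9+z)+(z+7)))))
Step 1: at LLLL: (0+y) -> y; overall: (((((0+y)*(5*7))*((z*6)+(5*1)))*y)+((b+((0*3)*6))*((z+(b*8))*((9+z)+(z+7))))) -> ((((y*(5*7))*((z*6)+(5*1)))*y)+((b+((0*3)*6))*((z+(b*8))*((9+z)+(z+7)))))
Step 2: at LLLR: (5*7) -> 35; overall: ((((y*(5*7))*((z*6)+(5*1)))*y)+((b+((0*3)*6))*((z+(b*8))*((9+z)+(z+7))))) -> ((((y*35)*((z*6)+(5*1)))*y)+((b+((0*3)*6))*((z+(b*8))*((9+z)+(z+7)))))
Step 3: at LLRR: (5*1) -> 5; overall: ((((y*35)*((z*6)+(5*1)))*y)+((b+((0*3)*6))*((z+(b*8))*((9+z)+(z+7))))) -> ((((y*35)*((z*6)+5))*y)+((b+((0*3)*6))*((z+(b*8))*((9+z)+(z+7)))))
Step 4: at RLRL: (0*3) -> 0; overall: ((((y*35)*((z*6)+5))*y)+((b+((0*3)*6))*((z+(b*8))*((9+z)+(z+7))))) -> ((((y*35)*((z*6)+5))*y)+((b+(0*6))*((z+(b*8))*((9+z)+(z+7)))))
Step 5: at RLR: (0*6) -> 0; overall: ((((y*35)*((z*6)+5))*y)+((b+(0*6))*((z+(b*8))*((9+z)+(z+7))))) -> ((((y*35)*((z*6)+5))*y)+((b+0)*((z+(b*8))*((9+z)+(z+7)))))
Step 6: at RL: (b+0) -> b; overall: ((((y*35)*((z*6)+5))*y)+((b+0)*((z+(b*8))*((9+z)+(z+7))))) -> ((((y*35)*((z*6)+5))*y)+(b*((z+(b*8))*((9+z)+(z+7)))))
Fixed point: ((((y*35)*((z*6)+5))*y)+(b*((z+(b*8))*((9+z)+(z+7)))))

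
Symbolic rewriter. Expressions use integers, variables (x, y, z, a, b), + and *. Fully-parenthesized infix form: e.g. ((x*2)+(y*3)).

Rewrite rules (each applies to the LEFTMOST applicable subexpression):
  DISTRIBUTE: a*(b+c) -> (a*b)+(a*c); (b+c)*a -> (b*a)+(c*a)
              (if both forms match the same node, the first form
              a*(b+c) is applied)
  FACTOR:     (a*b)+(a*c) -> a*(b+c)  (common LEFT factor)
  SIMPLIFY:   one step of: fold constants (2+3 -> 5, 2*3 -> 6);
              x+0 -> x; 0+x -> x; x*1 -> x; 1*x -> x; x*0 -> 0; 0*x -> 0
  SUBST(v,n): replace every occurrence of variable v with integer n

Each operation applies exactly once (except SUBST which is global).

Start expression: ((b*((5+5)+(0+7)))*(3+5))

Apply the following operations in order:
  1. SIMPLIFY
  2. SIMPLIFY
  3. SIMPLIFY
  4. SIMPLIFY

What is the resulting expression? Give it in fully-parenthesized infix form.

Answer: ((b*17)*8)

Derivation:
Start: ((b*((5+5)+(0+7)))*(3+5))
Apply SIMPLIFY at LRL (target: (5+5)): ((b*((5+5)+(0+7)))*(3+5)) -> ((b*(10+(0+7)))*(3+5))
Apply SIMPLIFY at LRR (target: (0+7)): ((b*(10+(0+7)))*(3+5)) -> ((b*(10+7))*(3+5))
Apply SIMPLIFY at LR (target: (10+7)): ((b*(10+7))*(3+5)) -> ((b*17)*(3+5))
Apply SIMPLIFY at R (target: (3+5)): ((b*17)*(3+5)) -> ((b*17)*8)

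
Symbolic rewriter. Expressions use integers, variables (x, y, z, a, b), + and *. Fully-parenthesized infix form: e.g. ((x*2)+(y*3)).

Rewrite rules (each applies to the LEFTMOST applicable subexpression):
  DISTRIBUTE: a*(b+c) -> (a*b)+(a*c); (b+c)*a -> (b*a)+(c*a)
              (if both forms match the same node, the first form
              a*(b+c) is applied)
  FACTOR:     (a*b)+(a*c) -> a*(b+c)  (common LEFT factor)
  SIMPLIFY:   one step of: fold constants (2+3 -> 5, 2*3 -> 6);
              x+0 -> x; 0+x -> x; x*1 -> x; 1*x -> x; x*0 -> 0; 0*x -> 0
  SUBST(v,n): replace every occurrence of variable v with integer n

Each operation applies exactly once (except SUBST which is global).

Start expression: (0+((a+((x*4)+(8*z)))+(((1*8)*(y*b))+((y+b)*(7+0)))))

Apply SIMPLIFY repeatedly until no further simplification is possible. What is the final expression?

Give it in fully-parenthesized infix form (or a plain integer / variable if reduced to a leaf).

Answer: ((a+((x*4)+(8*z)))+((8*(y*b))+((y+b)*7)))

Derivation:
Start: (0+((a+((x*4)+(8*z)))+(((1*8)*(y*b))+((y+b)*(7+0)))))
Step 1: at root: (0+((a+((x*4)+(8*z)))+(((1*8)*(y*b))+((y+b)*(7+0))))) -> ((a+((x*4)+(8*z)))+(((1*8)*(y*b))+((y+b)*(7+0)))); overall: (0+((a+((x*4)+(8*z)))+(((1*8)*(y*b))+((y+b)*(7+0))))) -> ((a+((x*4)+(8*z)))+(((1*8)*(y*b))+((y+b)*(7+0))))
Step 2: at RLL: (1*8) -> 8; overall: ((a+((x*4)+(8*z)))+(((1*8)*(y*b))+((y+b)*(7+0)))) -> ((a+((x*4)+(8*z)))+((8*(y*b))+((y+b)*(7+0))))
Step 3: at RRR: (7+0) -> 7; overall: ((a+((x*4)+(8*z)))+((8*(y*b))+((y+b)*(7+0)))) -> ((a+((x*4)+(8*z)))+((8*(y*b))+((y+b)*7)))
Fixed point: ((a+((x*4)+(8*z)))+((8*(y*b))+((y+b)*7)))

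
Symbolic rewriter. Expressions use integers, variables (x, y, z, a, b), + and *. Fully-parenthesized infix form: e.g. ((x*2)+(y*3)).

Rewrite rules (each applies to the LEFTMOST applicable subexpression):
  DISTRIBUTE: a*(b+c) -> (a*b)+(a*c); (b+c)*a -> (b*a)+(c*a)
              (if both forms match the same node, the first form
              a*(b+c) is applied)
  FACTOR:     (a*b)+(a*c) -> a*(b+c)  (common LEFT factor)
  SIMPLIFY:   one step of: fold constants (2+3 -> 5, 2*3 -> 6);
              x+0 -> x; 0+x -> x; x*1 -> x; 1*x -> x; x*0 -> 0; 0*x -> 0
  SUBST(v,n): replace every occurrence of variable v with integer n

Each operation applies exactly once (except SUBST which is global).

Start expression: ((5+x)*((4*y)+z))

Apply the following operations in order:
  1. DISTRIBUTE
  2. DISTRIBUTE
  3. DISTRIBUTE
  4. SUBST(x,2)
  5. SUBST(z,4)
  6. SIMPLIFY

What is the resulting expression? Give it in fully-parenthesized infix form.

Start: ((5+x)*((4*y)+z))
Apply DISTRIBUTE at root (target: ((5+x)*((4*y)+z))): ((5+x)*((4*y)+z)) -> (((5+x)*(4*y))+((5+x)*z))
Apply DISTRIBUTE at L (target: ((5+x)*(4*y))): (((5+x)*(4*y))+((5+x)*z)) -> (((5*(4*y))+(x*(4*y)))+((5+x)*z))
Apply DISTRIBUTE at R (target: ((5+x)*z)): (((5*(4*y))+(x*(4*y)))+((5+x)*z)) -> (((5*(4*y))+(x*(4*y)))+((5*z)+(x*z)))
Apply SUBST(x,2): (((5*(4*y))+(x*(4*y)))+((5*z)+(x*z))) -> (((5*(4*y))+(2*(4*y)))+((5*z)+(2*z)))
Apply SUBST(z,4): (((5*(4*y))+(2*(4*y)))+((5*z)+(2*z))) -> (((5*(4*y))+(2*(4*y)))+((5*4)+(2*4)))
Apply SIMPLIFY at RL (target: (5*4)): (((5*(4*y))+(2*(4*y)))+((5*4)+(2*4))) -> (((5*(4*y))+(2*(4*y)))+(20+(2*4)))

Answer: (((5*(4*y))+(2*(4*y)))+(20+(2*4)))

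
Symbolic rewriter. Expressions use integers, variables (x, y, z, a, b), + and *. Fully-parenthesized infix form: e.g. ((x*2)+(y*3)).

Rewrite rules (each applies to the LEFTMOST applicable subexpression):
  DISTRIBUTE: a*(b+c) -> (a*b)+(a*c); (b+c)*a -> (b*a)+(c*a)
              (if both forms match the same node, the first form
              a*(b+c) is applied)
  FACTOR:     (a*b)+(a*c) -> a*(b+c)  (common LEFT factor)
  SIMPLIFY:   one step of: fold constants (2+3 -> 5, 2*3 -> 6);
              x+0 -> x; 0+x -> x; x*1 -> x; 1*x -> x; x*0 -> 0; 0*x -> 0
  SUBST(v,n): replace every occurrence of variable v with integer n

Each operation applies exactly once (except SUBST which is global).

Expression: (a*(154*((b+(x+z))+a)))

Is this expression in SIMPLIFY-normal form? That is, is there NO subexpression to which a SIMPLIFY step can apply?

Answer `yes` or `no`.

Answer: yes

Derivation:
Expression: (a*(154*((b+(x+z))+a)))
Scanning for simplifiable subexpressions (pre-order)...
  at root: (a*(154*((b+(x+z))+a))) (not simplifiable)
  at R: (154*((b+(x+z))+a)) (not simplifiable)
  at RR: ((b+(x+z))+a) (not simplifiable)
  at RRL: (b+(x+z)) (not simplifiable)
  at RRLR: (x+z) (not simplifiable)
Result: no simplifiable subexpression found -> normal form.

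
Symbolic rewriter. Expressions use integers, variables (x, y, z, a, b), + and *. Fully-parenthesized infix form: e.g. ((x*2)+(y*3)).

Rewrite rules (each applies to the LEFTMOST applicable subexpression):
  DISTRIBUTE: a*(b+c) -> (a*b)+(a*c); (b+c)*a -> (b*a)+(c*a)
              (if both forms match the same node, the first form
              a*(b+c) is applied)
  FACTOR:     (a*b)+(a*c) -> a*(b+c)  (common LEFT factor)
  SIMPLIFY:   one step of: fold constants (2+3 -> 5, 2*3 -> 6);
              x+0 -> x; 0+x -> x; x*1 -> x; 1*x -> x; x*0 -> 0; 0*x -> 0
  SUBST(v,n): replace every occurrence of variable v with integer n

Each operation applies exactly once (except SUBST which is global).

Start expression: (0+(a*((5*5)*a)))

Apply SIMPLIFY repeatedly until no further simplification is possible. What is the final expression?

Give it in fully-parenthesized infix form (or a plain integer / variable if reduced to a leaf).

Answer: (a*(25*a))

Derivation:
Start: (0+(a*((5*5)*a)))
Step 1: at root: (0+(a*((5*5)*a))) -> (a*((5*5)*a)); overall: (0+(a*((5*5)*a))) -> (a*((5*5)*a))
Step 2: at RL: (5*5) -> 25; overall: (a*((5*5)*a)) -> (a*(25*a))
Fixed point: (a*(25*a))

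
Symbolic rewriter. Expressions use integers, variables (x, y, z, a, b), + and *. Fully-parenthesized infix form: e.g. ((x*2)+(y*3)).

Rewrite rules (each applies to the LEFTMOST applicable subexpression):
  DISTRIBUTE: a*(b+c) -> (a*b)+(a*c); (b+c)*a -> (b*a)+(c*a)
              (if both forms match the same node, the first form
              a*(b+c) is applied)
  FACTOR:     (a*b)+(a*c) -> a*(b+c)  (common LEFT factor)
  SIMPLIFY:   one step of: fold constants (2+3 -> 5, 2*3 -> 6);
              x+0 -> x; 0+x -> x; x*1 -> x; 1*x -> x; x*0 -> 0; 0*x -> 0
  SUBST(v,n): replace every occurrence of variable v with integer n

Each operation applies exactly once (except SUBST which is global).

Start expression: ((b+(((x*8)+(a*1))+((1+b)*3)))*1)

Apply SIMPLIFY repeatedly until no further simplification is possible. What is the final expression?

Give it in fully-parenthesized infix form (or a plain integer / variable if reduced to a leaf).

Answer: (b+(((x*8)+a)+((1+b)*3)))

Derivation:
Start: ((b+(((x*8)+(a*1))+((1+b)*3)))*1)
Step 1: at root: ((b+(((x*8)+(a*1))+((1+b)*3)))*1) -> (b+(((x*8)+(a*1))+((1+b)*3))); overall: ((b+(((x*8)+(a*1))+((1+b)*3)))*1) -> (b+(((x*8)+(a*1))+((1+b)*3)))
Step 2: at RLR: (a*1) -> a; overall: (b+(((x*8)+(a*1))+((1+b)*3))) -> (b+(((x*8)+a)+((1+b)*3)))
Fixed point: (b+(((x*8)+a)+((1+b)*3)))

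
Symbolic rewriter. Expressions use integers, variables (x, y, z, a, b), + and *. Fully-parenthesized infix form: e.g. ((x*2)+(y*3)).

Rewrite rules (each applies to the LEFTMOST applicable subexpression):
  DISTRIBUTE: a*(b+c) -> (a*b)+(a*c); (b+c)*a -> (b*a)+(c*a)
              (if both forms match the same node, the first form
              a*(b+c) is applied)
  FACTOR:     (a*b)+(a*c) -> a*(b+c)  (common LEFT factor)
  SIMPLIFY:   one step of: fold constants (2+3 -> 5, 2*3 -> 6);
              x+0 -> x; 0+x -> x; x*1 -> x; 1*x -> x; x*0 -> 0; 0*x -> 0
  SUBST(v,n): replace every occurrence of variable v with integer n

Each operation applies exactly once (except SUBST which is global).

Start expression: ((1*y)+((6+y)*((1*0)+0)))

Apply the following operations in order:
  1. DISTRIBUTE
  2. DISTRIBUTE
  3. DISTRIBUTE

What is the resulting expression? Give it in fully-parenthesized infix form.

Start: ((1*y)+((6+y)*((1*0)+0)))
Apply DISTRIBUTE at R (target: ((6+y)*((1*0)+0))): ((1*y)+((6+y)*((1*0)+0))) -> ((1*y)+(((6+y)*(1*0))+((6+y)*0)))
Apply DISTRIBUTE at RL (target: ((6+y)*(1*0))): ((1*y)+(((6+y)*(1*0))+((6+y)*0))) -> ((1*y)+(((6*(1*0))+(y*(1*0)))+((6+y)*0)))
Apply DISTRIBUTE at RR (target: ((6+y)*0)): ((1*y)+(((6*(1*0))+(y*(1*0)))+((6+y)*0))) -> ((1*y)+(((6*(1*0))+(y*(1*0)))+((6*0)+(y*0))))

Answer: ((1*y)+(((6*(1*0))+(y*(1*0)))+((6*0)+(y*0))))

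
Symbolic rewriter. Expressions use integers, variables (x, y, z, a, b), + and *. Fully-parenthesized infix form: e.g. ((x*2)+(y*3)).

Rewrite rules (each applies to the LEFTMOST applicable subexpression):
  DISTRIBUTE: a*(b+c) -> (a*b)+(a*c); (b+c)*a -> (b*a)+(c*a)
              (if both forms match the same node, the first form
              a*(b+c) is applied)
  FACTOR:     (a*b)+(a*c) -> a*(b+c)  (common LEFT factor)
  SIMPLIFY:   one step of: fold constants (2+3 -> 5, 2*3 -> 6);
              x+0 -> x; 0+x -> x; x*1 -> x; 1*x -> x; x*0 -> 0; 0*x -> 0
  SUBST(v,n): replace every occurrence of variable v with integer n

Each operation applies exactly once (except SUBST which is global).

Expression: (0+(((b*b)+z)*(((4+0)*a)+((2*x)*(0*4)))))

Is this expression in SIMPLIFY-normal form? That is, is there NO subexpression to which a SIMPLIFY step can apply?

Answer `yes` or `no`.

Answer: no

Derivation:
Expression: (0+(((b*b)+z)*(((4+0)*a)+((2*x)*(0*4)))))
Scanning for simplifiable subexpressions (pre-order)...
  at root: (0+(((b*b)+z)*(((4+0)*a)+((2*x)*(0*4))))) (SIMPLIFIABLE)
  at R: (((b*b)+z)*(((4+0)*a)+((2*x)*(0*4)))) (not simplifiable)
  at RL: ((b*b)+z) (not simplifiable)
  at RLL: (b*b) (not simplifiable)
  at RR: (((4+0)*a)+((2*x)*(0*4))) (not simplifiable)
  at RRL: ((4+0)*a) (not simplifiable)
  at RRLL: (4+0) (SIMPLIFIABLE)
  at RRR: ((2*x)*(0*4)) (not simplifiable)
  at RRRL: (2*x) (not simplifiable)
  at RRRR: (0*4) (SIMPLIFIABLE)
Found simplifiable subexpr at path root: (0+(((b*b)+z)*(((4+0)*a)+((2*x)*(0*4)))))
One SIMPLIFY step would give: (((b*b)+z)*(((4+0)*a)+((2*x)*(0*4))))
-> NOT in normal form.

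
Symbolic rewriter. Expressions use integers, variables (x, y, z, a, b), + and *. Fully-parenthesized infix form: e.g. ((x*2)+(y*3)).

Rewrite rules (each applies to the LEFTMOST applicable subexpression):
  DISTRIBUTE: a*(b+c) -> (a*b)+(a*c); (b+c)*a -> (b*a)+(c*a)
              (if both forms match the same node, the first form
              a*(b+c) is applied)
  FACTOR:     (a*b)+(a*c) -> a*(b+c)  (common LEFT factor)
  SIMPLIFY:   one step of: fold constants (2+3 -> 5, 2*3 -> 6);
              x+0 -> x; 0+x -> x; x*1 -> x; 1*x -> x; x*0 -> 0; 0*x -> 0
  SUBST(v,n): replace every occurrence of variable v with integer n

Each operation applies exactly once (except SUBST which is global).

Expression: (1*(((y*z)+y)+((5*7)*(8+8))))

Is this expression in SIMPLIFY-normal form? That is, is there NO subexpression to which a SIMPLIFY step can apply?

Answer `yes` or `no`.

Answer: no

Derivation:
Expression: (1*(((y*z)+y)+((5*7)*(8+8))))
Scanning for simplifiable subexpressions (pre-order)...
  at root: (1*(((y*z)+y)+((5*7)*(8+8)))) (SIMPLIFIABLE)
  at R: (((y*z)+y)+((5*7)*(8+8))) (not simplifiable)
  at RL: ((y*z)+y) (not simplifiable)
  at RLL: (y*z) (not simplifiable)
  at RR: ((5*7)*(8+8)) (not simplifiable)
  at RRL: (5*7) (SIMPLIFIABLE)
  at RRR: (8+8) (SIMPLIFIABLE)
Found simplifiable subexpr at path root: (1*(((y*z)+y)+((5*7)*(8+8))))
One SIMPLIFY step would give: (((y*z)+y)+((5*7)*(8+8)))
-> NOT in normal form.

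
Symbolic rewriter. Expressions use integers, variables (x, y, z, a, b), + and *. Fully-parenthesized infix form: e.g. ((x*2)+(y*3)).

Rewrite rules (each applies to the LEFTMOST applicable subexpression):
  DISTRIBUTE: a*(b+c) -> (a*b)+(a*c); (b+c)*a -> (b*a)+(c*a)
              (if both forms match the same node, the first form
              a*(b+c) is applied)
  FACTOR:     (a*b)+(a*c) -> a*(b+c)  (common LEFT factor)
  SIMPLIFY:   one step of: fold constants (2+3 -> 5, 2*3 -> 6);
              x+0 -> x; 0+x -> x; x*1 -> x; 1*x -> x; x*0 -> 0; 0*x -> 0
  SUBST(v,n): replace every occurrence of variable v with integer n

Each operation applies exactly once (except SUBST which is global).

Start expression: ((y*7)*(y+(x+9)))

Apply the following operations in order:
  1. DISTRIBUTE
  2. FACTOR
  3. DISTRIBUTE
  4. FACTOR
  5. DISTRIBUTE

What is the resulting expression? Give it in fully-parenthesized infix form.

Start: ((y*7)*(y+(x+9)))
Apply DISTRIBUTE at root (target: ((y*7)*(y+(x+9)))): ((y*7)*(y+(x+9))) -> (((y*7)*y)+((y*7)*(x+9)))
Apply FACTOR at root (target: (((y*7)*y)+((y*7)*(x+9)))): (((y*7)*y)+((y*7)*(x+9))) -> ((y*7)*(y+(x+9)))
Apply DISTRIBUTE at root (target: ((y*7)*(y+(x+9)))): ((y*7)*(y+(x+9))) -> (((y*7)*y)+((y*7)*(x+9)))
Apply FACTOR at root (target: (((y*7)*y)+((y*7)*(x+9)))): (((y*7)*y)+((y*7)*(x+9))) -> ((y*7)*(y+(x+9)))
Apply DISTRIBUTE at root (target: ((y*7)*(y+(x+9)))): ((y*7)*(y+(x+9))) -> (((y*7)*y)+((y*7)*(x+9)))

Answer: (((y*7)*y)+((y*7)*(x+9)))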